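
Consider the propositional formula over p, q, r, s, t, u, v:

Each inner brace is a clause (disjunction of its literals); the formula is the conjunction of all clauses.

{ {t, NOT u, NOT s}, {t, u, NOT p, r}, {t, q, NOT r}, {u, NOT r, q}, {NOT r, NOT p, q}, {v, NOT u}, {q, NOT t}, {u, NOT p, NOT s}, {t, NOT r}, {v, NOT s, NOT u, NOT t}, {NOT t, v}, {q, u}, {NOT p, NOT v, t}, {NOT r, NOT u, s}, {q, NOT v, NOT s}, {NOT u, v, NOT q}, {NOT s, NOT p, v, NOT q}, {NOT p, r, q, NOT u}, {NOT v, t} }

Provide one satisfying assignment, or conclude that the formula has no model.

p ↦ true; q ↦ true; r ↦ true; s ↦ false; t ↦ true; u ↦ false; v ↦ true

Suppose v = true.
From the singleton clause (t), t = true.
From the singleton clause (q), q = true.
Suppose u = false.
Suppose p = true.
From the singleton clause (NOT s), s = false.
No clause remains; r is free.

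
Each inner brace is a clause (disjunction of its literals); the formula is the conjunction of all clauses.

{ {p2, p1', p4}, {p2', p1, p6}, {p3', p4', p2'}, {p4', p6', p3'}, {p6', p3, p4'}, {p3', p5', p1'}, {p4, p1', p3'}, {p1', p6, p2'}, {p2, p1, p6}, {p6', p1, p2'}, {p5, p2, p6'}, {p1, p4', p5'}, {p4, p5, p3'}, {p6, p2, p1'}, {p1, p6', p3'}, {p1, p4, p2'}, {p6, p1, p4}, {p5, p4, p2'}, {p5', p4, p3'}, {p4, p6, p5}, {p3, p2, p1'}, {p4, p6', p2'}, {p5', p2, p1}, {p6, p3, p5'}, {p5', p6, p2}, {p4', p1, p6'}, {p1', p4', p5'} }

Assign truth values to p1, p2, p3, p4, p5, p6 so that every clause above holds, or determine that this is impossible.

Try p2 = 1.
Try p1 = 1.
(p6) alone gives p6 = 1.
(p4) alone gives p4 = 1.
(p3') alone gives p3 = 0.
That conflicts with the unit clause (p3).
So p1 must be the other value — set p1 = 0.
(p6) alone gives p6 = 1.
That conflicts with the unit clause (p6').
Either choice for p1 ends in contradiction.
So p2 must be the other value — set p2 = 0.
Try p1 = 0.
(p6) alone gives p6 = 1.
(p5) alone gives p5 = 1.
That conflicts with the unit clause (p5').
So p1 must be the other value — set p1 = 1.
(p4) alone gives p4 = 1.
(p6) alone gives p6 = 1.
(p3') alone gives p3 = 0.
That conflicts with the unit clause (p3).
Either choice for p1 ends in contradiction.
Either choice for p2 ends in contradiction.

UNSATISFIABLE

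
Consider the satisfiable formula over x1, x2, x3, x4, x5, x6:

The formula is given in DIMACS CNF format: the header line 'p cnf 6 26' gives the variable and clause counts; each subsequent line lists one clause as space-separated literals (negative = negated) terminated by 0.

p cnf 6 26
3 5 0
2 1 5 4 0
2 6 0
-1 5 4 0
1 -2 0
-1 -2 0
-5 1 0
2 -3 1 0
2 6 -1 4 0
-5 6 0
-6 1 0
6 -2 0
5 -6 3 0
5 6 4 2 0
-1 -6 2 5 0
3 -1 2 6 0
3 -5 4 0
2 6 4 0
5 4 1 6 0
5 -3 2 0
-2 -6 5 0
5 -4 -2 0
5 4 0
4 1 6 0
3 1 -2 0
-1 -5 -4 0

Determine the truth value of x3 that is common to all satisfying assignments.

Suppose x3 = False.
From the singleton clause (x5), x5 = True.
From the singleton clause (x1), x1 = True.
From the singleton clause (¬x2), x2 = False.
From the singleton clause (x6), x6 = True.
From the singleton clause (x4), x4 = True.
That conflicts with the unit clause (¬x4).
So every satisfying assignment has x3 = True.

True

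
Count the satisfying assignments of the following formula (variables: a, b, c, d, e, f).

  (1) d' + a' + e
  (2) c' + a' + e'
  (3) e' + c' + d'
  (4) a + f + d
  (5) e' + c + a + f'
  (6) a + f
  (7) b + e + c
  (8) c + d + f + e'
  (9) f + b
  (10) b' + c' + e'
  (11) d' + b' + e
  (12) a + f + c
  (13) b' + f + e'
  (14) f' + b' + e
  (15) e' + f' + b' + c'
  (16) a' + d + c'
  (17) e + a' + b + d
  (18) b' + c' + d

8

There are 2^6 = 64 truth assignments over (a, b, c, d, e, f).
Split on e. With e = 1, the clauses containing e are satisfied and e' drops from the rest; 5 of the 2^5 = 32 assignments to the other variables satisfy what remains.
With e = 0, by the same count on the reduced clause set, 3 assignments work.
Total: 5 + 3 = 8.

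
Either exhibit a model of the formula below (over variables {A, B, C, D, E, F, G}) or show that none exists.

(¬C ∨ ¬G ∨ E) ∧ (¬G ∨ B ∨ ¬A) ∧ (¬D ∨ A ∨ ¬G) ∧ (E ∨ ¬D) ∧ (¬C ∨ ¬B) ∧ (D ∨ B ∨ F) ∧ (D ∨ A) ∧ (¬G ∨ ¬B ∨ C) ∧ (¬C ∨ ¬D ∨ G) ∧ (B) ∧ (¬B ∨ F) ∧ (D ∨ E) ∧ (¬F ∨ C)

UNSATISFIABLE

From the singleton clause (B), B = True.
From the singleton clause (¬C), C = False.
From the singleton clause (¬G), G = False.
From the singleton clause (F), F = True.
But (¬F) is also a unit clause — contradiction.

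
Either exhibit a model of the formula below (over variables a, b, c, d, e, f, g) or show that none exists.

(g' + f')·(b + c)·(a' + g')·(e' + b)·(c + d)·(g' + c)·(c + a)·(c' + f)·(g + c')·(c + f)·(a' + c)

UNSATISFIABLE

Branch on g: set g = 0.
Unit clause (c') forces c = 0.
Unit clause (b) forces b = 1.
Unit clause (d) forces d = 1.
Unit clause (a) forces a = 1.
But (a') is also a unit clause — contradiction.
Undo g and try g = 1.
Unit clause (f') forces f = 0.
Unit clause (a') forces a = 0.
Unit clause (c) forces c = 1.
But (c') is also a unit clause — contradiction.
Both values of g lead to a conflict.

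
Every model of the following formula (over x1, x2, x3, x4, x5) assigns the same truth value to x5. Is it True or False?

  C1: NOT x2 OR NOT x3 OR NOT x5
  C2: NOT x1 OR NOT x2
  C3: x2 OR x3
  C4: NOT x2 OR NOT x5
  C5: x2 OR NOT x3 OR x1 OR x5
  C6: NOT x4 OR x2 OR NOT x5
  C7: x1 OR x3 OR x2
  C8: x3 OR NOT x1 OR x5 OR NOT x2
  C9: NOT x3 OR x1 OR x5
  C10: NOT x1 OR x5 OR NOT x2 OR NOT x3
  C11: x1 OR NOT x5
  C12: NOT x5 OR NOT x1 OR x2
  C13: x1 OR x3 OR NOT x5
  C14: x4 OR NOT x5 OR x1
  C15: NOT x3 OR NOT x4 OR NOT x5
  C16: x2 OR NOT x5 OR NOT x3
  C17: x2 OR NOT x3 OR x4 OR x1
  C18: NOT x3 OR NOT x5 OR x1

Suppose x5 = true.
The clause (NOT x2) is unit, so x2 = false.
The clause (x3) is unit, so x3 = true.
That conflicts with the unit clause (NOT x3).
So every satisfying assignment has x5 = False.

False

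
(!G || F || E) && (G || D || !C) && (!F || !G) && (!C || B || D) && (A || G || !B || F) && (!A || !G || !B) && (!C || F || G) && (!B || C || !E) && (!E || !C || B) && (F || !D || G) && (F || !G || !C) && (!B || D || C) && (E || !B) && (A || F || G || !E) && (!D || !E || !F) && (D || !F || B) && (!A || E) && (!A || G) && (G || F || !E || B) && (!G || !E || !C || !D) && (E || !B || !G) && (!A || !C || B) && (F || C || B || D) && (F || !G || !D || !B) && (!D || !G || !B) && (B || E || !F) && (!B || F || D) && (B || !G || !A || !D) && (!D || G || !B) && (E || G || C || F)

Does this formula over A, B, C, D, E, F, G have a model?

Suppose F = false.
Suppose G = true.
The clause (E) is unit, so E = true.
The clause (!C) is unit, so C = false.
The clause (!B) is unit, so B = false.
The clause (D) is unit, so D = true.
The clause (!A) is unit, so A = false.
Every clause now holds.
A satisfying assignment: A: false, B: false, C: false, D: true, E: true, F: false, G: true.

Satisfiable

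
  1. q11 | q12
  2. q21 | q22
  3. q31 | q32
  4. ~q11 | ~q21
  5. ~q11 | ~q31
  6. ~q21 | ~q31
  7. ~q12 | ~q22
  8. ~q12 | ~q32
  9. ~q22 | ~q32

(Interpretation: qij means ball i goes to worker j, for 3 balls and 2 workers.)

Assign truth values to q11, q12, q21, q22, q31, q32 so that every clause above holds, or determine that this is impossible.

Suppose q11 = 1.
(~q21) alone gives q21 = 0.
(q22) alone gives q22 = 1.
(~q31) alone gives q31 = 0.
(q32) alone gives q32 = 1.
That conflicts with the unit clause (~q32).
Undo q11 and try q11 = 0.
(q12) alone gives q12 = 1.
(~q22) alone gives q22 = 0.
(q21) alone gives q21 = 1.
(~q31) alone gives q31 = 0.
(q32) alone gives q32 = 1.
That conflicts with the unit clause (~q32).
Either choice for q11 ends in contradiction.

UNSATISFIABLE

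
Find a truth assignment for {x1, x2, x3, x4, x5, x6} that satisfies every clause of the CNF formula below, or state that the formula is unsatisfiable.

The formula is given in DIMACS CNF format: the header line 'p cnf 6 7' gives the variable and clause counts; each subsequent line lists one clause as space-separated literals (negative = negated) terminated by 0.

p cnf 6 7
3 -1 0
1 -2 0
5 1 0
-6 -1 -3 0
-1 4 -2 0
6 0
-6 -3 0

x1=False; x2=False; x3=False; x4=True; x5=True; x6=True

From the singleton clause (x6), x6 = True.
From the singleton clause (¬x3), x3 = False.
From the singleton clause (¬x1), x1 = False.
From the singleton clause (¬x2), x2 = False.
From the singleton clause (x5), x5 = True.
Every clause is now satisfied; x4 is unconstrained.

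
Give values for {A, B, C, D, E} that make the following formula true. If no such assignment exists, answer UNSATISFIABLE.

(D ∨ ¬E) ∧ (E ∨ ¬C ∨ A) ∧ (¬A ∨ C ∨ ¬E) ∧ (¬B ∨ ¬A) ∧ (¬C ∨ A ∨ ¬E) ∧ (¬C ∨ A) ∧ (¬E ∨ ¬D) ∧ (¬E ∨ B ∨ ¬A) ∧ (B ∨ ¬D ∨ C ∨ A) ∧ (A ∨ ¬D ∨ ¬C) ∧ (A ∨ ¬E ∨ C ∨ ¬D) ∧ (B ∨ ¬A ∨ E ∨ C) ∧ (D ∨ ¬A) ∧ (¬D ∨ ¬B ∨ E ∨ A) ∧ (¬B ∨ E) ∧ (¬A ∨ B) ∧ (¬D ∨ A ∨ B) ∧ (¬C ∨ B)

A ↦ False; B ↦ False; C ↦ False; D ↦ False; E ↦ False

Suppose D = False.
(¬E) alone gives E = False.
(¬A) alone gives A = False.
(¬C) alone gives C = False.
(¬B) alone gives B = False.
Every clause now holds.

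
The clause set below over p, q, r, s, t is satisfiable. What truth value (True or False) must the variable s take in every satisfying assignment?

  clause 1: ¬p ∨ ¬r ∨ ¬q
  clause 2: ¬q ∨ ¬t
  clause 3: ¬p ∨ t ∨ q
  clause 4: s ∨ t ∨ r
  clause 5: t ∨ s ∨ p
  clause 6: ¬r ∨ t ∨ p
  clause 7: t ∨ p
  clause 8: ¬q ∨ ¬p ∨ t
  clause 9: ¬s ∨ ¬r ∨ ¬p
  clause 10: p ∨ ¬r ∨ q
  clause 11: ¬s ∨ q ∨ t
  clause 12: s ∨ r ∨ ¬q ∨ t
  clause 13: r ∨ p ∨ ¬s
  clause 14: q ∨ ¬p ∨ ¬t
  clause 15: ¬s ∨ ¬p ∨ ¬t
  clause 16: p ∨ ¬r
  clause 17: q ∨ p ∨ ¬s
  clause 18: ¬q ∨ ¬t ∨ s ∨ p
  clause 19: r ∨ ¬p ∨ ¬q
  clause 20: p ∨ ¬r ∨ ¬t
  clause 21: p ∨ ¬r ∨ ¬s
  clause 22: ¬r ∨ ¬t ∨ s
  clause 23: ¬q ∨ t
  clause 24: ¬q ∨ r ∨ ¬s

False

Suppose s = True.
Suppose q = False.
(t) alone gives t = True.
(¬p) alone gives p = False.
Now (p) is unsatisfied and unit — conflict.
Backtrack on q: now try q = True.
(¬t) alone gives t = False.
Now (t) is unsatisfied and unit — conflict.
Both values of q lead to a conflict.
So every satisfying assignment has s = False.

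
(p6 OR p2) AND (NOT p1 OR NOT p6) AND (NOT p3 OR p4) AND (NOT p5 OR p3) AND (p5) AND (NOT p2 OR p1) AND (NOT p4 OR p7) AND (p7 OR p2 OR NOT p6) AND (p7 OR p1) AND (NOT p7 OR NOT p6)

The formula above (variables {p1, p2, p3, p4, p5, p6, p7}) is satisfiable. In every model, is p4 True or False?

Suppose p4 = false.
From the singleton clause (NOT p3), p3 = false.
From the singleton clause (NOT p5), p5 = false.
Now (p5) is unsatisfied and unit — conflict.
So every satisfying assignment has p4 = True.

True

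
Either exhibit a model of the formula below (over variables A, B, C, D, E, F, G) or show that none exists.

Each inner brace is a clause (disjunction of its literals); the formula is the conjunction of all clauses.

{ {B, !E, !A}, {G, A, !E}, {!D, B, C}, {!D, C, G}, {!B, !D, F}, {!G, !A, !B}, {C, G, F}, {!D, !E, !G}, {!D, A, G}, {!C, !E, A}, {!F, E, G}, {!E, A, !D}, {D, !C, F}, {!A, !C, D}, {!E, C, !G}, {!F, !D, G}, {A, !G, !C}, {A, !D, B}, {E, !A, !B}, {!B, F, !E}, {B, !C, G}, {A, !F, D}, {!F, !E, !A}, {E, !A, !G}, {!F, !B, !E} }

Suppose B = false.
Suppose E = false.
Suppose D = false.
Suppose F = false.
(!C) alone gives C = false.
(G) alone gives G = true.
(!A) alone gives A = false.
Every clause now holds.

A ↦ false,  B ↦ false,  C ↦ false,  D ↦ false,  E ↦ false,  F ↦ false,  G ↦ true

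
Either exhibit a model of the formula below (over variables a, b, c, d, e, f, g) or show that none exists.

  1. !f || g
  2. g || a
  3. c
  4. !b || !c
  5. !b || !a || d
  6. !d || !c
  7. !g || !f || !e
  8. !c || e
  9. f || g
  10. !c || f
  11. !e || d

UNSATISFIABLE

From the singleton clause (c), c = true.
From the singleton clause (!b), b = false.
From the singleton clause (!d), d = false.
From the singleton clause (e), e = true.
Now (!e) is unsatisfied and unit — conflict.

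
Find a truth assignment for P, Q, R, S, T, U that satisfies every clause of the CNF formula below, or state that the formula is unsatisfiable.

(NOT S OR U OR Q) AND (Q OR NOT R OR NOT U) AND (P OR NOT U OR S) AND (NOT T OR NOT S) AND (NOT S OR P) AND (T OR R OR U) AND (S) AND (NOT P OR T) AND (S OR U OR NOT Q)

UNSATISFIABLE

From the singleton clause (S), S = true.
From the singleton clause (NOT T), T = false.
From the singleton clause (P), P = true.
But (NOT P) is also a unit clause — contradiction.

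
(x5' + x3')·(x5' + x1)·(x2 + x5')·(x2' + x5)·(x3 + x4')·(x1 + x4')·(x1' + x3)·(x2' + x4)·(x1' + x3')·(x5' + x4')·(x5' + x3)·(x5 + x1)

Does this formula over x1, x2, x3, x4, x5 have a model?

Unsatisfiable

Suppose x5 = 0.
From the singleton clause (x2'), x2 = 0.
From the singleton clause (x1), x1 = 1.
From the singleton clause (x3), x3 = 1.
But (x3') is also a unit clause — contradiction.
That branch fails; take x5 = 1 instead.
From the singleton clause (x3'), x3 = 0.
But (x3) is also a unit clause — contradiction.
Either choice for x5 ends in contradiction.
No assignment satisfies every clause.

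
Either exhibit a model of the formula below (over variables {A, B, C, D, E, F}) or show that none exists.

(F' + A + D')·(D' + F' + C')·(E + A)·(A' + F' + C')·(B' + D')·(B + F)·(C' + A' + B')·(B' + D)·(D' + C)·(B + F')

UNSATISFIABLE

Try E = 1.
Try B = 0.
The clause (F) is unit, so F = 1.
That conflicts with the unit clause (F').
So B must be the other value — set B = 1.
The clause (D') is unit, so D = 0.
That conflicts with the unit clause (D).
Both values of B lead to a conflict.
So E must be the other value — set E = 0.
The clause (A) is unit, so A = 1.
Try F = 0.
The clause (B) is unit, so B = 1.
The clause (D') is unit, so D = 0.
That conflicts with the unit clause (D).
So F must be the other value — set F = 1.
The clause (C') is unit, so C = 0.
The clause (D') is unit, so D = 0.
The clause (B') is unit, so B = 0.
That conflicts with the unit clause (B).
Both values of F lead to a conflict.
Both values of E lead to a conflict.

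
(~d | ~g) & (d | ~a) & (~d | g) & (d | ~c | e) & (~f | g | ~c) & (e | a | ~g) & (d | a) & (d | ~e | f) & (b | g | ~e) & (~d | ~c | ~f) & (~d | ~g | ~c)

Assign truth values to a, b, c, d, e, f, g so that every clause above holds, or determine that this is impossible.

Suppose d = 0.
From the singleton clause (~a), a = 0.
That conflicts with the unit clause (a).
So d must be the other value — set d = 1.
From the singleton clause (~g), g = 0.
That conflicts with the unit clause (g).
Either choice for d ends in contradiction.

UNSATISFIABLE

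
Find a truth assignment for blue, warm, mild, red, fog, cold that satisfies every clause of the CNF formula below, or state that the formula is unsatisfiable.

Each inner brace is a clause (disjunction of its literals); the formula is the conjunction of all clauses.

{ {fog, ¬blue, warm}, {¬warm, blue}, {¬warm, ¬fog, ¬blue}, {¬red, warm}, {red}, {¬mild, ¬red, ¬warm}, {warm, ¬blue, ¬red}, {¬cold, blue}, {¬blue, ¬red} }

Unit clause (red) forces red = True.
Unit clause (warm) forces warm = True.
Unit clause (blue) forces blue = True.
Now (¬blue) is unsatisfied and unit — conflict.

UNSATISFIABLE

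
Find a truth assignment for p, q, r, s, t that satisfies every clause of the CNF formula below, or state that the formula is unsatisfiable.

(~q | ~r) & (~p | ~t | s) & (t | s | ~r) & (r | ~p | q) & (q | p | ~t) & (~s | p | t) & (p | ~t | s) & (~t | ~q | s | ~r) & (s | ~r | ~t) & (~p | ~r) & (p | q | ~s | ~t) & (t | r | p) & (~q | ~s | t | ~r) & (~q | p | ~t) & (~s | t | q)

Suppose q = 1.
From the singleton clause (~r), r = 0.
Suppose t = 0.
From the singleton clause (p), p = 1.
All clauses hold; s can take either value.

p ↦ 1; q ↦ 1; r ↦ 0; s ↦ 0; t ↦ 0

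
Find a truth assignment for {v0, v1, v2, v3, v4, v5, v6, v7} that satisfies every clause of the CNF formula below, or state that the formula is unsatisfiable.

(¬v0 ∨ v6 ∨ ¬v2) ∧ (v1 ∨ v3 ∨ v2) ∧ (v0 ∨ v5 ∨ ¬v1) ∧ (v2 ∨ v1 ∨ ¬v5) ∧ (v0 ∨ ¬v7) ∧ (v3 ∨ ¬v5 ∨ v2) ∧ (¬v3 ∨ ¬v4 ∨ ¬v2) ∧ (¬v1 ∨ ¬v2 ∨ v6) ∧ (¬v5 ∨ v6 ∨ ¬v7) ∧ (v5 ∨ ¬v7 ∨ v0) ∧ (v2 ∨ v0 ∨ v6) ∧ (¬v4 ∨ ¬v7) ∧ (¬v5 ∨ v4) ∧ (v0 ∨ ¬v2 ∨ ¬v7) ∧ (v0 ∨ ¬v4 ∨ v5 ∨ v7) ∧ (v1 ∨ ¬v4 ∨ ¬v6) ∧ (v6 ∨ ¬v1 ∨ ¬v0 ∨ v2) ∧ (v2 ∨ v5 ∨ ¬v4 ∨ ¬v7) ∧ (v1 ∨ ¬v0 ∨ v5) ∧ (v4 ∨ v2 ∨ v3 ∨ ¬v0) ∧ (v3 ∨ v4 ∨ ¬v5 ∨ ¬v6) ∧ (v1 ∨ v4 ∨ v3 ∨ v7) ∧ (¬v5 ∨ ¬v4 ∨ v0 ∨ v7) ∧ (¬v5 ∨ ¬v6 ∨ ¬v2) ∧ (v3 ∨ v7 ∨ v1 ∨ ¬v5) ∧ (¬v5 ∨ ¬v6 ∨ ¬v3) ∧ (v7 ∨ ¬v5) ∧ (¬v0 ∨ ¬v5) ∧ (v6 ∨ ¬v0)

v0: True, v1: True, v2: True, v3: False, v4: False, v5: False, v6: True, v7: False

Try v0 = True.
The clause (¬v5) is unit, so v5 = False.
The clause (v1) is unit, so v1 = True.
The clause (v6) is unit, so v6 = True.
Try v4 = False.
Try v2 = True.
Every clause is now satisfied; v3, v7 are unconstrained.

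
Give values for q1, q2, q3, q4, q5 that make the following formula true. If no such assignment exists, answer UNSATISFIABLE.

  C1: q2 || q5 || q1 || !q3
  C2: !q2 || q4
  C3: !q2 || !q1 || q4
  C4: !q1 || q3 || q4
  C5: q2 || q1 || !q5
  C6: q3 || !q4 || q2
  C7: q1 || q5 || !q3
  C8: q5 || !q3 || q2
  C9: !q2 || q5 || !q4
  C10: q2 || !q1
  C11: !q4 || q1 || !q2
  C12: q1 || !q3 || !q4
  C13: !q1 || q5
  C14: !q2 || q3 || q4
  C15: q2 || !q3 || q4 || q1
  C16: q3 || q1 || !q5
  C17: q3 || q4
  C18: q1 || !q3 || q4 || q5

Branch on q2: set q2 = true.
(q4) alone gives q4 = true.
(q5) alone gives q5 = true.
(q1) alone gives q1 = true.
No clause remains; q3 is free.

q1: true, q2: true, q3: true, q4: true, q5: true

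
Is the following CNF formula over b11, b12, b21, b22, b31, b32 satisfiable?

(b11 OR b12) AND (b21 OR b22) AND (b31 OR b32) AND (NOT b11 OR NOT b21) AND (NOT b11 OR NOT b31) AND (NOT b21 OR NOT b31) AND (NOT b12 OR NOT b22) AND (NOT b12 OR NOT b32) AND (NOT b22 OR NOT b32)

Try b11 = true.
Unit clause (NOT b21) forces b21 = false.
Unit clause (b22) forces b22 = true.
Unit clause (NOT b31) forces b31 = false.
Unit clause (b32) forces b32 = true.
That conflicts with the unit clause (NOT b32).
Undo b11 and try b11 = false.
Unit clause (b12) forces b12 = true.
Unit clause (NOT b22) forces b22 = false.
Unit clause (b21) forces b21 = true.
Unit clause (NOT b31) forces b31 = false.
Unit clause (b32) forces b32 = true.
That conflicts with the unit clause (NOT b32).
Either choice for b11 ends in contradiction.
No assignment satisfies every clause.

Unsatisfiable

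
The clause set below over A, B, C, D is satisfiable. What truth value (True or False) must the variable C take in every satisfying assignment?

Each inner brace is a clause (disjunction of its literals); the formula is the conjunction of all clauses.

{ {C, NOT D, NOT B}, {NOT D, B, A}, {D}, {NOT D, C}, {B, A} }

Suppose C = false.
From the singleton clause (D), D = true.
But (NOT D) is also a unit clause — contradiction.
So every satisfying assignment has C = True.

True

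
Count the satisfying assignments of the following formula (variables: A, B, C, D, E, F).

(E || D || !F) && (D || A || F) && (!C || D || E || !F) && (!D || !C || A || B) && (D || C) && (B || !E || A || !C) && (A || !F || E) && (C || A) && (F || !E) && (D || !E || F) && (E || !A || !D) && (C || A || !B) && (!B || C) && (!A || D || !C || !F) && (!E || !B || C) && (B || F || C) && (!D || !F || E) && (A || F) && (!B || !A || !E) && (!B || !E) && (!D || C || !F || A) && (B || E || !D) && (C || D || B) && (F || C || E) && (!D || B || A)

4

There are 2^6 = 64 truth assignments over (A, B, C, D, E, F).
Split on E. With E = true, the clauses containing E are satisfied and !E drops from the rest; 2 of the 2^5 = 32 assignments to the other variables satisfy what remains.
With E = false, by the same count on the reduced clause set, 2 assignments work.
Total: 2 + 2 = 4.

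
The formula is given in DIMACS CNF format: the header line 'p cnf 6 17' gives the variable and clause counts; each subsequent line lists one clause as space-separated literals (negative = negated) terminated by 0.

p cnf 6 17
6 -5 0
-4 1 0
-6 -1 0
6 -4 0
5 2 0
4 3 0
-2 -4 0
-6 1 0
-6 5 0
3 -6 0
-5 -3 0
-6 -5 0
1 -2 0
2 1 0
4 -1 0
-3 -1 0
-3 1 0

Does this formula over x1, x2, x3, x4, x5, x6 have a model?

Try x6 = True.
The clause (¬x1) is unit, so x1 = False.
That conflicts with the unit clause (x1).
So x6 must be the other value — set x6 = False.
The clause (¬x5) is unit, so x5 = False.
The clause (¬x4) is unit, so x4 = False.
The clause (x2) is unit, so x2 = True.
The clause (x3) is unit, so x3 = True.
The clause (x1) is unit, so x1 = True.
That conflicts with the unit clause (¬x1).
Either choice for x6 ends in contradiction.
No assignment satisfies every clause.

No, unsatisfiable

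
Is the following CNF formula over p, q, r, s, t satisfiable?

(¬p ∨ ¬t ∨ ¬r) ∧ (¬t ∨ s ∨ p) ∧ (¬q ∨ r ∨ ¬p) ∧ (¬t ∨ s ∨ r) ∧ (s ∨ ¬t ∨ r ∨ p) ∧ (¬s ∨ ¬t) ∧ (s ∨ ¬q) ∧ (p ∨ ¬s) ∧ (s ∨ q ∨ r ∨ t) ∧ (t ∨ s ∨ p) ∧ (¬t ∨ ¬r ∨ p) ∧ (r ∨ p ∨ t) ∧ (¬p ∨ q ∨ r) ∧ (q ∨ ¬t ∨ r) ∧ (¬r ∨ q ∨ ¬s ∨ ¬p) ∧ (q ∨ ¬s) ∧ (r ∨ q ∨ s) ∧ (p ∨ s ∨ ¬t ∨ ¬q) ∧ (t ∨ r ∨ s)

Suppose s = True.
From the singleton clause (¬t), t = False.
From the singleton clause (p), p = True.
From the singleton clause (q), q = True.
From the singleton clause (r), r = True.
Every clause now holds.
A satisfying assignment: p ↦ True; q ↦ True; r ↦ True; s ↦ True; t ↦ False.

Yes, satisfiable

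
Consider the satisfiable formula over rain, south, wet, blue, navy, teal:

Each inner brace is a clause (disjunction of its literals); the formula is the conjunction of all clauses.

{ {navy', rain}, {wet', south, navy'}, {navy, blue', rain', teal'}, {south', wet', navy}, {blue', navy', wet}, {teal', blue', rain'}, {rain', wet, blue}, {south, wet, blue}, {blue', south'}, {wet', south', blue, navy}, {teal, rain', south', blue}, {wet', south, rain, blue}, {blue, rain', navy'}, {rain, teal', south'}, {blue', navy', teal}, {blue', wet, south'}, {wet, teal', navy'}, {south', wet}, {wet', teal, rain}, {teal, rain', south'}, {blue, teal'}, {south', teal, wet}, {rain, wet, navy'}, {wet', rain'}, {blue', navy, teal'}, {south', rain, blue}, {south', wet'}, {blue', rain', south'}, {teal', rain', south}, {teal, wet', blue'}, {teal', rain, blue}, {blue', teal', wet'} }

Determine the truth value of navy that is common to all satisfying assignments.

False

Suppose navy = 1.
(rain) alone gives rain = 1.
(blue) alone gives blue = 1.
(wet) alone gives wet = 1.
But (wet') is also a unit clause — contradiction.
So every satisfying assignment has navy = False.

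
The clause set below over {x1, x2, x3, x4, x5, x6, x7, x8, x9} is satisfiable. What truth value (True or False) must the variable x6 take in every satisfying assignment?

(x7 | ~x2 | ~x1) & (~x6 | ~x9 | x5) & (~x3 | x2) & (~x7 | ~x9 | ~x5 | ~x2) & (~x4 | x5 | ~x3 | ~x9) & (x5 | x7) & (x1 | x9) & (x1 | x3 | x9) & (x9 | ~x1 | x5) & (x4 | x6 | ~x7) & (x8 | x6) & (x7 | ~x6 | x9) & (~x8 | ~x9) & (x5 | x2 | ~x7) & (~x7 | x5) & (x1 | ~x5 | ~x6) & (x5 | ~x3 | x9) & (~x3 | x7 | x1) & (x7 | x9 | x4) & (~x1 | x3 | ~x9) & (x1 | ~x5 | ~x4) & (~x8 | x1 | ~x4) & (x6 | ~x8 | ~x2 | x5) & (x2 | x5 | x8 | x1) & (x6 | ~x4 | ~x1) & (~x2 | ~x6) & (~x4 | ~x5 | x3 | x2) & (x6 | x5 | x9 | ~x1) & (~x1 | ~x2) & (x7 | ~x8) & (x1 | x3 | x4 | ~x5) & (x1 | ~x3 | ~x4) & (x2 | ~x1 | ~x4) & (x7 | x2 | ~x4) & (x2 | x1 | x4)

Suppose x6 = 0.
(x8) alone gives x8 = 1.
(~x9) alone gives x9 = 0.
(x1) alone gives x1 = 1.
(x5) alone gives x5 = 1.
(~x4) alone gives x4 = 0.
(~x7) alone gives x7 = 0.
That conflicts with the unit clause (x7).
So every satisfying assignment has x6 = True.

True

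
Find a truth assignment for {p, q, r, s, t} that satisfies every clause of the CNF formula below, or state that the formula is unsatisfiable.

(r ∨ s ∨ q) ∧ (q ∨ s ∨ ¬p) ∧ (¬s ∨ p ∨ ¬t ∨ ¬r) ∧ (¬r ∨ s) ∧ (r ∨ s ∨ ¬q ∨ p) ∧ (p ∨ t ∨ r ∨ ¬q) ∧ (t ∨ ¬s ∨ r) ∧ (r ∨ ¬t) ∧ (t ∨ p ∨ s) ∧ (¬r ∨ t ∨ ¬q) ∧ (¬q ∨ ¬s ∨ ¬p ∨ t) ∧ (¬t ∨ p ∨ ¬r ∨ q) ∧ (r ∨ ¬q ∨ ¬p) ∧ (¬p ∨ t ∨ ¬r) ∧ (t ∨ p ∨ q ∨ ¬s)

p: True, q: False, r: True, s: True, t: True

Case r = True:
(s) alone gives s = True.
Case p = True:
(t) alone gives t = True.
Every clause is now satisfied; q is unconstrained.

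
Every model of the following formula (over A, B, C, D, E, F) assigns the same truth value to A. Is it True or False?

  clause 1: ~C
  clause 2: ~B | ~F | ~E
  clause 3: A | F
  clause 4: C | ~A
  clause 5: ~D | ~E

False

Suppose A = 1.
From the singleton clause (~C), C = 0.
Now (C) is unsatisfied and unit — conflict.
So every satisfying assignment has A = False.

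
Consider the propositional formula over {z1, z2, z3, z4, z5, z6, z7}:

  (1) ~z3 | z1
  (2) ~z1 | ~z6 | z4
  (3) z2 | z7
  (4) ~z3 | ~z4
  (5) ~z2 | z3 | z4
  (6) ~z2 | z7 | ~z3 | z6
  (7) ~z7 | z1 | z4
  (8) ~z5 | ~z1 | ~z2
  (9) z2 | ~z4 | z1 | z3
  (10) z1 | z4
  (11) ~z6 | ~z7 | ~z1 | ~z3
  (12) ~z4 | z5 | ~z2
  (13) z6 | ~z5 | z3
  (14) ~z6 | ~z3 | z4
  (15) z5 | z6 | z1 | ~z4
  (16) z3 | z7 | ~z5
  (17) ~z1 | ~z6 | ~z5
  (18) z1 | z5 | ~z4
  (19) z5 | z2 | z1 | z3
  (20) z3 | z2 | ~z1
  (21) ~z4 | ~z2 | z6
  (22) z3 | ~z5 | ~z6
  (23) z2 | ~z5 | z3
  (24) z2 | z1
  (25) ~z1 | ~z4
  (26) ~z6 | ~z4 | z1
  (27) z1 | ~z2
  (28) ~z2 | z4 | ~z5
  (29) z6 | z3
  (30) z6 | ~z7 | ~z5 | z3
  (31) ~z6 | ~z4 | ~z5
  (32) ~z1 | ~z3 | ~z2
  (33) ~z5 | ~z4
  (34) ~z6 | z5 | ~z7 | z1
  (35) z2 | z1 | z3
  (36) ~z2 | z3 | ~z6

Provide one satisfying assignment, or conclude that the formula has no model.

z1: 1; z2: 0; z3: 1; z4: 0; z5: 0; z6: 0; z7: 1

Branch on z3: set z3 = 1.
The clause (z1) is unit, so z1 = 1.
The clause (~z4) is unit, so z4 = 0.
The clause (~z6) is unit, so z6 = 0.
The clause (~z2) is unit, so z2 = 0.
The clause (z7) is unit, so z7 = 1.
No clause remains; z5 is free.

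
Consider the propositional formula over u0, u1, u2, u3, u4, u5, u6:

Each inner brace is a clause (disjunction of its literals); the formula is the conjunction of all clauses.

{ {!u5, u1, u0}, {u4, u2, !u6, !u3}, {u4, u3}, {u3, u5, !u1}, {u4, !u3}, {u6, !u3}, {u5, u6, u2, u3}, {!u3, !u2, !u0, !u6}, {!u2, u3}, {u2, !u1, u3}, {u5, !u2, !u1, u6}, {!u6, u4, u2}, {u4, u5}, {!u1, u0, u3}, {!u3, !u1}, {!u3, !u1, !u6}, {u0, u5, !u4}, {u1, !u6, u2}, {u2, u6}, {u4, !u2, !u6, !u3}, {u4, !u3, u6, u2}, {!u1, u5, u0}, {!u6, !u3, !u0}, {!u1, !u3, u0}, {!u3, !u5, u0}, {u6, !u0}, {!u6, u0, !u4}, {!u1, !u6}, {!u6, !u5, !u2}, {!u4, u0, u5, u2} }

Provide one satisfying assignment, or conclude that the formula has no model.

Branch on u4: set u4 = true.
Branch on u6: set u6 = true.
From the singleton clause (u0), u0 = true.
From the singleton clause (!u3), u3 = false.
From the singleton clause (!u2), u2 = false.
From the singleton clause (!u1), u1 = false.
Now (u1) is unsatisfied and unit — conflict.
Undo u6 and try u6 = false.
From the singleton clause (!u3), u3 = false.
From the singleton clause (!u2), u2 = false.
Now (u2) is unsatisfied and unit — conflict.
Either choice for u6 ends in contradiction.
Undo u4 and try u4 = false.
From the singleton clause (u3), u3 = true.
Now (!u3) is unsatisfied and unit — conflict.
Either choice for u4 ends in contradiction.

UNSATISFIABLE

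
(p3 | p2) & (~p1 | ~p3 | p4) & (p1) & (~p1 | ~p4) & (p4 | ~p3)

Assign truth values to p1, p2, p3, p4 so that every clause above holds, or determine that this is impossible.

p1: 1, p2: 1, p3: 0, p4: 0

Unit clause (p1) forces p1 = 1.
Unit clause (~p4) forces p4 = 0.
Unit clause (~p3) forces p3 = 0.
Unit clause (p2) forces p2 = 1.
Every clause now holds.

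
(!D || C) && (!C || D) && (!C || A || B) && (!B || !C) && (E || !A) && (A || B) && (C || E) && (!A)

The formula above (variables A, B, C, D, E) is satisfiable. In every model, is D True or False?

False

Suppose D = true.
Unit clause (C) forces C = true.
Unit clause (!B) forces B = false.
Unit clause (A) forces A = true.
Now (!A) is unsatisfied and unit — conflict.
So every satisfying assignment has D = False.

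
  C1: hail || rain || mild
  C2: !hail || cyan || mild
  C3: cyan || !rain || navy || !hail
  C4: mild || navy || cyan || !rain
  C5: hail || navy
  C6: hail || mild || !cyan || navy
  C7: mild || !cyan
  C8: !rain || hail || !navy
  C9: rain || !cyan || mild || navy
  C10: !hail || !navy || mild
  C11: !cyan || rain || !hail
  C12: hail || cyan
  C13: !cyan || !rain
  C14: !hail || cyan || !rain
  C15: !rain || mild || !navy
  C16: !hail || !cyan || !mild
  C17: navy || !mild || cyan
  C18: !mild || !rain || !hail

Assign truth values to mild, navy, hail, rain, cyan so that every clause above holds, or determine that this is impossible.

mild ↦ true, navy ↦ true, hail ↦ false, rain ↦ false, cyan ↦ true

Suppose hail = false.
(navy) alone gives navy = true.
(!rain) alone gives rain = false.
(mild) alone gives mild = true.
(cyan) alone gives cyan = true.
All clauses are satisfied.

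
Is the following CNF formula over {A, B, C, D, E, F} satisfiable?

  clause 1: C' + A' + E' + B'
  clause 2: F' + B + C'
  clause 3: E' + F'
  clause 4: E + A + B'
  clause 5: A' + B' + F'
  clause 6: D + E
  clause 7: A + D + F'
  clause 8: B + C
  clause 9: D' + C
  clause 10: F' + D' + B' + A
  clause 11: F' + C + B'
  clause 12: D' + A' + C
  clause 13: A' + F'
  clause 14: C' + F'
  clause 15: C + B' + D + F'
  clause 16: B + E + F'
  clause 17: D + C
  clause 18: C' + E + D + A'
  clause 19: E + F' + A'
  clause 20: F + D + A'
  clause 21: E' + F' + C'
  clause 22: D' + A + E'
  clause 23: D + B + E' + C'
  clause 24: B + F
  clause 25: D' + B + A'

Yes

Case E = 1:
Unit clause (F') forces F = 0.
Unit clause (B) forces B = 1.
Case C = 1:
Unit clause (A') forces A = 0.
Unit clause (D') forces D = 0.
This assignment satisfies each clause.
A satisfying assignment: A=0, B=1, C=1, D=0, E=1, F=0.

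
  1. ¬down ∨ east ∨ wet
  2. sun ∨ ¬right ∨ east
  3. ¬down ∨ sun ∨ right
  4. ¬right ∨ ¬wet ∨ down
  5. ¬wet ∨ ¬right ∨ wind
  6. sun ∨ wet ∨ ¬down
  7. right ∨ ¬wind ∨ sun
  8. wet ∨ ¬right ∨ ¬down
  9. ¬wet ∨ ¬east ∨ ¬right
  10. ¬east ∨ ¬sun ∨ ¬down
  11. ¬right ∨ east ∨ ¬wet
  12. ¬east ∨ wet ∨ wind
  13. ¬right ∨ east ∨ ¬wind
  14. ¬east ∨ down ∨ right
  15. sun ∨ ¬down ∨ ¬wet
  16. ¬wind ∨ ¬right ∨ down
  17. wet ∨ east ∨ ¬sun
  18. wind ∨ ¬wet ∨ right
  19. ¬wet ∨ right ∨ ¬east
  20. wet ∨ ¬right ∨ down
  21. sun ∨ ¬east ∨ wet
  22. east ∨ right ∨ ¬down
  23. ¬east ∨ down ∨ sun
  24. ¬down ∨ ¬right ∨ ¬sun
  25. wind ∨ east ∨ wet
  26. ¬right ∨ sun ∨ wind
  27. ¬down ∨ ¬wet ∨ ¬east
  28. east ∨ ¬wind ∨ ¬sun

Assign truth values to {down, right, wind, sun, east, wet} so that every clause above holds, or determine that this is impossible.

Case down = False:
Case right = False:
Unit clause (¬east) forces east = False.
Case wind = False:
Unit clause (¬wet) forces wet = False.
Now (wet) is unsatisfied and unit — conflict.
That branch fails; take wind = True instead.
Unit clause (sun) forces sun = True.
Now (¬sun) is unsatisfied and unit — conflict.
Both values of wind lead to a conflict.
That branch fails; take right = True instead.
Unit clause (¬wet) forces wet = False.
Now (wet) is unsatisfied and unit — conflict.
Both values of right lead to a conflict.
That branch fails; take down = True instead.
Case east = True:
Unit clause (¬sun) forces sun = False.
Unit clause (right) forces right = True.
Unit clause (wet) forces wet = True.
Now (¬wet) is unsatisfied and unit — conflict.
That branch fails; take east = False instead.
Unit clause (wet) forces wet = True.
Unit clause (¬right) forces right = False.
Now (right) is unsatisfied and unit — conflict.
Both values of east lead to a conflict.
Both values of down lead to a conflict.

UNSATISFIABLE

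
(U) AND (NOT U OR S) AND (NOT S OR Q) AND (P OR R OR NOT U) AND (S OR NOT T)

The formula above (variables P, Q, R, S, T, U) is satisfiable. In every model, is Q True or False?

True

Suppose Q = false.
The clause (U) is unit, so U = true.
The clause (S) is unit, so S = true.
That conflicts with the unit clause (NOT S).
So every satisfying assignment has Q = True.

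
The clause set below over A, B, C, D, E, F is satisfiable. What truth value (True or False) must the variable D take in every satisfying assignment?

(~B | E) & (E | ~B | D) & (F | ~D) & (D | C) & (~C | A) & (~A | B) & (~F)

Suppose D = 1.
The clause (F) is unit, so F = 1.
Now (~F) is unsatisfied and unit — conflict.
So every satisfying assignment has D = False.

False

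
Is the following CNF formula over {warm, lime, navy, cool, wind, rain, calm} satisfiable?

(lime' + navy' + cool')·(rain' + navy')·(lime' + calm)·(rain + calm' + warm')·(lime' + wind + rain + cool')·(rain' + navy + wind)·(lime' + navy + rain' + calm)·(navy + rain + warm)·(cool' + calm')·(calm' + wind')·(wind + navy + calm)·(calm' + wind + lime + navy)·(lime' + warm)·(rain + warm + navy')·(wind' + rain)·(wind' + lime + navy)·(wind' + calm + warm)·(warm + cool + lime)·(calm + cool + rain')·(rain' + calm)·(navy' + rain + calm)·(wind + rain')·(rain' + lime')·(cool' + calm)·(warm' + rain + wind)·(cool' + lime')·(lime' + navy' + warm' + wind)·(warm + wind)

Case rain = 0:
(wind') alone gives wind = 0.
(warm') alone gives warm = 0.
But (warm) is also a unit clause — contradiction.
Undo rain and try rain = 1.
(navy') alone gives navy = 0.
(wind) alone gives wind = 1.
(calm') alone gives calm = 0.
But (calm) is also a unit clause — contradiction.
Neither rain = 1 nor rain = 0 works.
No assignment satisfies every clause.

No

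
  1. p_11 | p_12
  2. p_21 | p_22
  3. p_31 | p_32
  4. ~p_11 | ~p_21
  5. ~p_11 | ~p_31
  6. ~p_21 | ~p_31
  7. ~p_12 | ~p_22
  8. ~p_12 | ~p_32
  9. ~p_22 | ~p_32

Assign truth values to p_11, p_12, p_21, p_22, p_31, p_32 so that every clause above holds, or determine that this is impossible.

UNSATISFIABLE

Suppose p_11 = 1.
From the singleton clause (~p_21), p_21 = 0.
From the singleton clause (p_22), p_22 = 1.
From the singleton clause (~p_31), p_31 = 0.
From the singleton clause (p_32), p_32 = 1.
Now (~p_32) is unsatisfied and unit — conflict.
So p_11 must be the other value — set p_11 = 0.
From the singleton clause (p_12), p_12 = 1.
From the singleton clause (~p_22), p_22 = 0.
From the singleton clause (p_21), p_21 = 1.
From the singleton clause (~p_31), p_31 = 0.
From the singleton clause (p_32), p_32 = 1.
Now (~p_32) is unsatisfied and unit — conflict.
Both values of p_11 lead to a conflict.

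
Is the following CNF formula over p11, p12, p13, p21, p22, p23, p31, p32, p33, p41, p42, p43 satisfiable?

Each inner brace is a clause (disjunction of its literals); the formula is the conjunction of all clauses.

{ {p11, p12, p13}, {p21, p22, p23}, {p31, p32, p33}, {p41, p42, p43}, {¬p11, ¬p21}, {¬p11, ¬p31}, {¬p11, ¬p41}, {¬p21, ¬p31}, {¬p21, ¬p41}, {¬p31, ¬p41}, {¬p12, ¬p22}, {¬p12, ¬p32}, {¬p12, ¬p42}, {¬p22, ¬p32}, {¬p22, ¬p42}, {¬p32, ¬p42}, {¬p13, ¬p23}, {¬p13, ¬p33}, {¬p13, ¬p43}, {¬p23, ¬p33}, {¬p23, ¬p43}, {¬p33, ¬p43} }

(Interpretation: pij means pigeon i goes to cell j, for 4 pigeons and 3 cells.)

No

Try p11 = False.
Try p12 = True.
Unit clause (¬p22) forces p22 = False.
Unit clause (¬p32) forces p32 = False.
Unit clause (¬p42) forces p42 = False.
Try p21 = True.
Unit clause (¬p31) forces p31 = False.
Unit clause (p33) forces p33 = True.
Unit clause (¬p41) forces p41 = False.
Unit clause (p43) forces p43 = True.
Now (¬p43) is unsatisfied and unit — conflict.
So p21 must be the other value — set p21 = False.
Unit clause (p23) forces p23 = True.
Unit clause (¬p13) forces p13 = False.
Unit clause (¬p33) forces p33 = False.
Unit clause (p31) forces p31 = True.
Unit clause (¬p41) forces p41 = False.
Unit clause (p43) forces p43 = True.
Now (¬p43) is unsatisfied and unit — conflict.
Either choice for p21 ends in contradiction.
So p12 must be the other value — set p12 = False.
Unit clause (p13) forces p13 = True.
Unit clause (¬p23) forces p23 = False.
Unit clause (¬p33) forces p33 = False.
Unit clause (¬p43) forces p43 = False.
Try p21 = True.
Unit clause (¬p31) forces p31 = False.
Unit clause (p32) forces p32 = True.
Unit clause (¬p41) forces p41 = False.
Unit clause (p42) forces p42 = True.
Now (¬p42) is unsatisfied and unit — conflict.
So p21 must be the other value — set p21 = False.
Unit clause (p22) forces p22 = True.
Unit clause (¬p32) forces p32 = False.
Unit clause (p31) forces p31 = True.
Unit clause (¬p41) forces p41 = False.
Unit clause (p42) forces p42 = True.
Now (¬p42) is unsatisfied and unit — conflict.
Either choice for p21 ends in contradiction.
Either choice for p12 ends in contradiction.
So p11 must be the other value — set p11 = True.
Unit clause (¬p21) forces p21 = False.
Unit clause (¬p31) forces p31 = False.
Unit clause (¬p41) forces p41 = False.
Try p22 = True.
Unit clause (¬p12) forces p12 = False.
Unit clause (¬p32) forces p32 = False.
Unit clause (p33) forces p33 = True.
Unit clause (¬p42) forces p42 = False.
Unit clause (p43) forces p43 = True.
Now (¬p43) is unsatisfied and unit — conflict.
So p22 must be the other value — set p22 = False.
Unit clause (p23) forces p23 = True.
Unit clause (¬p13) forces p13 = False.
Unit clause (¬p33) forces p33 = False.
Unit clause (p32) forces p32 = True.
Unit clause (¬p12) forces p12 = False.
Unit clause (¬p42) forces p42 = False.
Unit clause (p43) forces p43 = True.
Now (¬p43) is unsatisfied and unit — conflict.
Either choice for p22 ends in contradiction.
Either choice for p11 ends in contradiction.
No assignment satisfies every clause.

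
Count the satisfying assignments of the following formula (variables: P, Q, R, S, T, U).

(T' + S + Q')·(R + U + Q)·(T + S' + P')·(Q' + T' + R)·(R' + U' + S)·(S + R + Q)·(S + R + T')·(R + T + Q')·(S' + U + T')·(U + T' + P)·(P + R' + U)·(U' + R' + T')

8

There are 2^6 = 64 truth assignments over (P, Q, R, S, T, U).
Split on P. With P = 1, the clauses containing P are satisfied and P' drops from the rest; 4 of the 2^5 = 32 assignments to the other variables satisfy what remains.
With P = 0, by the same count on the reduced clause set, 4 assignments work.
(One model: P=F, Q=F, R=F, S=T, T=F, U=T.)
Total: 4 + 4 = 8.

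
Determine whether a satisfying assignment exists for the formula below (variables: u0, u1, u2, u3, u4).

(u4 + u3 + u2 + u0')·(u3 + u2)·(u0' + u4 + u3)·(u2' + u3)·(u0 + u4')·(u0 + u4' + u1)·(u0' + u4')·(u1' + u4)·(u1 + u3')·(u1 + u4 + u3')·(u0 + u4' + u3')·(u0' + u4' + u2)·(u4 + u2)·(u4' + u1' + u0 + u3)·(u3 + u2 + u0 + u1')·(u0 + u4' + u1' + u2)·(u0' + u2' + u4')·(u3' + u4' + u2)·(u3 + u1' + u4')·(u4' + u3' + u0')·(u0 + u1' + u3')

No

Branch on u3: set u3 = 1.
(u1) alone gives u1 = 1.
(u4) alone gives u4 = 1.
(u0) alone gives u0 = 1.
That conflicts with the unit clause (u0').
That branch fails; take u3 = 0 instead.
(u2) alone gives u2 = 1.
That conflicts with the unit clause (u2').
Both values of u3 lead to a conflict.
No assignment satisfies every clause.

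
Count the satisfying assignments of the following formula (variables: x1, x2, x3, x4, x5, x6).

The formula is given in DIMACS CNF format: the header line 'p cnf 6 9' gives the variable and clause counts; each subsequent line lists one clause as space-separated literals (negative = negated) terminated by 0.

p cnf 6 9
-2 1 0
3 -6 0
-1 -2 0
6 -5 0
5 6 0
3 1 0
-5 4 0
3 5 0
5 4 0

There are 2^6 = 64 truth assignments over (x1, x2, x3, x4, x5, x6).
Split on x4. With x4 = True, the clauses containing x4 are satisfied and ¬x4 drops from the rest; 4 of the 2^5 = 32 assignments to the other variables satisfy what remains.
With x4 = False, by the same count on the reduced clause set, 0 assignments work.
Total: 4 + 0 = 4.

4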